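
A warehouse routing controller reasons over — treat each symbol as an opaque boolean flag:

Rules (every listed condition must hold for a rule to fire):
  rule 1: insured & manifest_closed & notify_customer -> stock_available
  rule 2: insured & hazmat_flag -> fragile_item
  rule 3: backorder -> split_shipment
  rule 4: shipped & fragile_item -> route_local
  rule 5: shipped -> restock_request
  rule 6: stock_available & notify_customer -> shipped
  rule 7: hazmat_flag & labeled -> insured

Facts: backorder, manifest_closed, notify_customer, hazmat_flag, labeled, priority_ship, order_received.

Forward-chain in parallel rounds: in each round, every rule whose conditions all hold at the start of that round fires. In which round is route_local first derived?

Round 1: rule 3 [backorder -> split_shipment]; rule 7 [hazmat_flag & labeled -> insured]. Adds split_shipment, insured.
Round 2: rule 1 [insured & manifest_closed & notify_customer -> stock_available]; rule 2 [insured & hazmat_flag -> fragile_item]. Adds stock_available, fragile_item.
Round 3: rule 6 [stock_available & notify_customer -> shipped]. Adds shipped.
Round 4: rule 4 [shipped & fragile_item -> route_local]; rule 5 [shipped -> restock_request]. Adds route_local, restock_request.
route_local first appears in round 4.

4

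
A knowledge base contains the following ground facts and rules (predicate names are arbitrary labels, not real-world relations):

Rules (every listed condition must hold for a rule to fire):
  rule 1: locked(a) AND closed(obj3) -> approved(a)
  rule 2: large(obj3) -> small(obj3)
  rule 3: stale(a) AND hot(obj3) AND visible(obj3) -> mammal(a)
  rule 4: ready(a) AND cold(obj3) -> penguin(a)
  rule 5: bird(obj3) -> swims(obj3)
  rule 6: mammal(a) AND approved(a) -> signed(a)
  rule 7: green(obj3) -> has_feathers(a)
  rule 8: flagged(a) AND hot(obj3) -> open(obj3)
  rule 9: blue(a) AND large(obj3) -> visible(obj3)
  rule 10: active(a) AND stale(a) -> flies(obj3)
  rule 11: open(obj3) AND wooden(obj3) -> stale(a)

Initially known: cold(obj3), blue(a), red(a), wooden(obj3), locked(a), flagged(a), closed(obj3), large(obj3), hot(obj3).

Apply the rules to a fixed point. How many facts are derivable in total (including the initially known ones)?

Round 1: rule 1 [locked(a) AND closed(obj3) -> approved(a)]; rule 2 [large(obj3) -> small(obj3)]; rule 8 [flagged(a) AND hot(obj3) -> open(obj3)]; rule 9 [blue(a) AND large(obj3) -> visible(obj3)]. Adds approved(a), small(obj3), open(obj3), visible(obj3).
Round 2: rule 11 [open(obj3) AND wooden(obj3) -> stale(a)]. Adds stale(a).
Round 3: rule 3 [stale(a) AND hot(obj3) AND visible(obj3) -> mammal(a)]. Adds mammal(a).
Round 4: rule 6 [mammal(a) AND approved(a) -> signed(a)]. Adds signed(a).
Closure: {approved(a), blue(a), closed(obj3), cold(obj3), flagged(a), hot(obj3), large(obj3), locked(a), mammal(a), open(obj3), red(a), signed(a), small(obj3), stale(a), visible(obj3), wooden(obj3)} — 16 facts.

16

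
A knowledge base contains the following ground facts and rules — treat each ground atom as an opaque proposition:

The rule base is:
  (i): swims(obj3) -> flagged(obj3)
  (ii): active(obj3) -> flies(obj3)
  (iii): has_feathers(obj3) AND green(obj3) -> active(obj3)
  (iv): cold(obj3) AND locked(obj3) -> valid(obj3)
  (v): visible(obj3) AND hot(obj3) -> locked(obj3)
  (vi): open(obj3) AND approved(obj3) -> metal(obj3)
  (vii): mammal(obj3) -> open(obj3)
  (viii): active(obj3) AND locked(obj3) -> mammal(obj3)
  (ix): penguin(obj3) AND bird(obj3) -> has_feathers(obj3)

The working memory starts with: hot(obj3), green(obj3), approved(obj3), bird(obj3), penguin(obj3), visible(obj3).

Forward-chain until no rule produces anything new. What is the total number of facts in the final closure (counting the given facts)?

13

[1] (v) [visible(obj3) AND hot(obj3) -> locked(obj3)]; (ix) [penguin(obj3) AND bird(obj3) -> has_feathers(obj3)]. ⇒ new: locked(obj3), has_feathers(obj3).
[2] (iii) [has_feathers(obj3) AND green(obj3) -> active(obj3)]. ⇒ new: active(obj3).
[3] (ii) [active(obj3) -> flies(obj3)]; (viii) [active(obj3) AND locked(obj3) -> mammal(obj3)]. ⇒ new: flies(obj3), mammal(obj3).
[4] (vii) [mammal(obj3) -> open(obj3)]. ⇒ new: open(obj3).
[5] (vi) [open(obj3) AND approved(obj3) -> metal(obj3)]. ⇒ new: metal(obj3).
Closure: {active(obj3), approved(obj3), bird(obj3), flies(obj3), green(obj3), has_feathers(obj3), hot(obj3), locked(obj3), mammal(obj3), metal(obj3), open(obj3), penguin(obj3), visible(obj3)} — 13 facts.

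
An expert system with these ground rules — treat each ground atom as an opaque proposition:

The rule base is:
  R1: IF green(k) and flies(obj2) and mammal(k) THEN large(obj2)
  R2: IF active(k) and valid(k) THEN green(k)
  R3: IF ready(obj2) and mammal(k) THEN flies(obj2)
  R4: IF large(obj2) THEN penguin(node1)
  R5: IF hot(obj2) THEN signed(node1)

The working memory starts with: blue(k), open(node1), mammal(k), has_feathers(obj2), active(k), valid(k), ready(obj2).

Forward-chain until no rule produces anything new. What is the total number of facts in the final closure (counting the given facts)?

Round 1: R2 [IF active(k) and valid(k) THEN green(k)]; R3 [IF ready(obj2) and mammal(k) THEN flies(obj2)]. New: green(k), flies(obj2).
Round 2: R1 [IF green(k) and flies(obj2) and mammal(k) THEN large(obj2)]. New: large(obj2).
Round 3: R4 [IF large(obj2) THEN penguin(node1)]. New: penguin(node1).
Closure: {active(k), blue(k), flies(obj2), green(k), has_feathers(obj2), large(obj2), mammal(k), open(node1), penguin(node1), ready(obj2), valid(k)} — 11 facts.

11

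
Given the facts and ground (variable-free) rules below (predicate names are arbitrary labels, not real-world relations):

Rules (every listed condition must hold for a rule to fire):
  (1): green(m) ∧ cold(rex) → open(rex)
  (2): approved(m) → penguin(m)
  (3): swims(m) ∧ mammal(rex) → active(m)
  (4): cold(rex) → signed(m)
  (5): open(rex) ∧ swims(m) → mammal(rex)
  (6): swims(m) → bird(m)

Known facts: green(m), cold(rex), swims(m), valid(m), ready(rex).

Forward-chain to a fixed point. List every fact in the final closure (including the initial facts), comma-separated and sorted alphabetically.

Round 1 fires (1), (4), (6), giving open(rex), signed(m), bird(m).
Round 2 fires (5), giving mammal(rex).
Round 3 fires (3), giving active(m).

active(m), bird(m), cold(rex), green(m), mammal(rex), open(rex), ready(rex), signed(m), swims(m), valid(m)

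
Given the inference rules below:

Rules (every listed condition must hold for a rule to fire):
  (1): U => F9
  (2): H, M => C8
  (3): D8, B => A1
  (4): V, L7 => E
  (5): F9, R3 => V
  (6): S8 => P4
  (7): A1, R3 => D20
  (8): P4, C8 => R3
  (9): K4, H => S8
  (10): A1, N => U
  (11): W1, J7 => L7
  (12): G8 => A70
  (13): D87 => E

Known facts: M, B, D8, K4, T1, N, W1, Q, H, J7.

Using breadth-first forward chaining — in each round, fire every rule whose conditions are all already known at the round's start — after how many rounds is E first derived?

Round 1: (2) [H, M => C8]; (3) [D8, B => A1]; (9) [K4, H => S8]; (11) [W1, J7 => L7]. New: C8, A1, S8, L7.
Round 2: (6) [S8 => P4]; (10) [A1, N => U]. New: P4, U.
Round 3: (1) [U => F9]; (8) [P4, C8 => R3]. New: F9, R3.
Round 4: (5) [F9, R3 => V]; (7) [A1, R3 => D20]. New: V, D20.
Round 5: (4) [V, L7 => E]. New: E.
E first appears in round 5.

5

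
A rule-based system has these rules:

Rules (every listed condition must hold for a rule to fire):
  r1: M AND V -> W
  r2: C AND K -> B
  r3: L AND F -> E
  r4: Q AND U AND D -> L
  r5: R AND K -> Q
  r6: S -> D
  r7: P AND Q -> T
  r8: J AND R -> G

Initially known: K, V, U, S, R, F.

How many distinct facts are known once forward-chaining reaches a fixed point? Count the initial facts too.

10

Round 1: r5 [R AND K -> Q]; r6 [S -> D]. New: Q, D.
Round 2: r4 [Q AND U AND D -> L]. New: L.
Round 3: r3 [L AND F -> E]. New: E.
Closure: {D, E, F, K, L, Q, R, S, U, V} — 10 facts.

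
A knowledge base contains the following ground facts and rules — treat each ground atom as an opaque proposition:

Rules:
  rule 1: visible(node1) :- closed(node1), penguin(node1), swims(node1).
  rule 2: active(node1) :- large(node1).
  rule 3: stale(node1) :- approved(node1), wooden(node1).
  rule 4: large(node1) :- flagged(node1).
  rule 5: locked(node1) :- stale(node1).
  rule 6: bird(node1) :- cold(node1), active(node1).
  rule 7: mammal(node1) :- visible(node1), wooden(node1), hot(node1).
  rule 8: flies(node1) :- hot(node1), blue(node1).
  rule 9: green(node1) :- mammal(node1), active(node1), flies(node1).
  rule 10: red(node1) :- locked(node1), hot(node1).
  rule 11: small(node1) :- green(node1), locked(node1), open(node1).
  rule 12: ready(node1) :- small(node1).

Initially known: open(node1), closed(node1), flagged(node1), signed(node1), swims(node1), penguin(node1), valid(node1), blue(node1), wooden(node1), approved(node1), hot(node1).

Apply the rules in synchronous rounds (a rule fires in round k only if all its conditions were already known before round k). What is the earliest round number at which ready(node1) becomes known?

5

[1] rule 1 [visible(node1) :- closed(node1), penguin(node1), swims(node1).]; rule 3 [stale(node1) :- approved(node1), wooden(node1).]; rule 4 [large(node1) :- flagged(node1).]; rule 8 [flies(node1) :- hot(node1), blue(node1).]. ⇒ new: visible(node1), stale(node1), large(node1), flies(node1).
[2] rule 2 [active(node1) :- large(node1).]; rule 5 [locked(node1) :- stale(node1).]; rule 7 [mammal(node1) :- visible(node1), wooden(node1), hot(node1).]. ⇒ new: active(node1), locked(node1), mammal(node1).
[3] rule 9 [green(node1) :- mammal(node1), active(node1), flies(node1).]; rule 10 [red(node1) :- locked(node1), hot(node1).]. ⇒ new: green(node1), red(node1).
[4] rule 11 [small(node1) :- green(node1), locked(node1), open(node1).]. ⇒ new: small(node1).
[5] rule 12 [ready(node1) :- small(node1).]. ⇒ new: ready(node1).
ready(node1) first appears in round 5.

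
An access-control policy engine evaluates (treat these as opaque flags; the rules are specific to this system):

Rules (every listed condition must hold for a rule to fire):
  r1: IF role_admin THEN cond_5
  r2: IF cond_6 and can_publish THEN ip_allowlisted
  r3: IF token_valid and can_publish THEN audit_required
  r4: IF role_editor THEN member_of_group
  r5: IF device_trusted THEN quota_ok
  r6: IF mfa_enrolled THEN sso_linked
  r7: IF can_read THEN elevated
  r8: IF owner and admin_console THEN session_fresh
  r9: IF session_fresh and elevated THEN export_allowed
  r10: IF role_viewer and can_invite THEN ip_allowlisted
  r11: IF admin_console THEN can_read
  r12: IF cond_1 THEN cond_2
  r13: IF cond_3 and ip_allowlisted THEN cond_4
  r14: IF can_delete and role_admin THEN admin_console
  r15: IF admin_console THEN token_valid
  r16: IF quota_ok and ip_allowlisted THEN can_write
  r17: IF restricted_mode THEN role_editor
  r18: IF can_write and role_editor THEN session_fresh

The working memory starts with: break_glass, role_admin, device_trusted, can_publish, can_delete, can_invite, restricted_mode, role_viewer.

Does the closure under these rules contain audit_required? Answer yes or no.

yes

Round 1 — r1, r5, r10, r14, r17, derive cond_5, quota_ok, ip_allowlisted, admin_console, role_editor.
Round 2 — r4, r11, r15, r16, derive member_of_group, can_read, token_valid, can_write.
Round 3 — r3, r7, r18, derive audit_required, elevated, session_fresh.
Round 4 — r9, derive export_allowed.
audit_required appears in round 3, so it is derivable.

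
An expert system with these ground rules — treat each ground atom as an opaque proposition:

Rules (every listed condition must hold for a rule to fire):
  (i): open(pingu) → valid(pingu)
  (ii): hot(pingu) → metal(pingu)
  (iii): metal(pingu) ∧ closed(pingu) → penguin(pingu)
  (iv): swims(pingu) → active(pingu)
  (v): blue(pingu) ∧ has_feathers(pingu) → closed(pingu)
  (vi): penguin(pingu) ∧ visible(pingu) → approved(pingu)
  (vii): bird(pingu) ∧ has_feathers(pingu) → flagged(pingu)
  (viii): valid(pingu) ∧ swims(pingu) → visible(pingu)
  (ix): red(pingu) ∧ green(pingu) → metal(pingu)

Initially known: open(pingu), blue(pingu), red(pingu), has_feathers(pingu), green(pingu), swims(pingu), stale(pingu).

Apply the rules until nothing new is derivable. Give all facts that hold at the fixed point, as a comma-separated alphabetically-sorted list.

active(pingu), approved(pingu), blue(pingu), closed(pingu), green(pingu), has_feathers(pingu), metal(pingu), open(pingu), penguin(pingu), red(pingu), stale(pingu), swims(pingu), valid(pingu), visible(pingu)

Round 1 — (i), (iv), (v), (ix), derive valid(pingu), active(pingu), closed(pingu), metal(pingu).
Round 2 — (iii), (viii), derive penguin(pingu), visible(pingu).
Round 3 — (vi), derive approved(pingu).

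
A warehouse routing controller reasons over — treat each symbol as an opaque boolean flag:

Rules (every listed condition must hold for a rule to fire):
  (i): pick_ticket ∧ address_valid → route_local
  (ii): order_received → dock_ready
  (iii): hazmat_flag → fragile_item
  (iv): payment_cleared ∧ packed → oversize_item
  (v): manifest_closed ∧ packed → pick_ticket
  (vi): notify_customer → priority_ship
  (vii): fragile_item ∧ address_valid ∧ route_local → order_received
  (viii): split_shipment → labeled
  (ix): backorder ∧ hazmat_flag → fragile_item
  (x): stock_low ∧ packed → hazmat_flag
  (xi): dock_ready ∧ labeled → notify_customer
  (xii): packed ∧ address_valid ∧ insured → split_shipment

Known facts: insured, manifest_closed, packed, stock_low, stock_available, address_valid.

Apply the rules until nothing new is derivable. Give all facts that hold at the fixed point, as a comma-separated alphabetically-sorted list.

address_valid, dock_ready, fragile_item, hazmat_flag, insured, labeled, manifest_closed, notify_customer, order_received, packed, pick_ticket, priority_ship, route_local, split_shipment, stock_available, stock_low

Round 1 fires (v), (x), (xii), giving pick_ticket, hazmat_flag, split_shipment.
Round 2 fires (i), (iii), (viii), giving route_local, fragile_item, labeled.
Round 3 fires (vii), giving order_received.
Round 4 fires (ii), giving dock_ready.
Round 5 fires (xi), giving notify_customer.
Round 6 fires (vi), giving priority_ship.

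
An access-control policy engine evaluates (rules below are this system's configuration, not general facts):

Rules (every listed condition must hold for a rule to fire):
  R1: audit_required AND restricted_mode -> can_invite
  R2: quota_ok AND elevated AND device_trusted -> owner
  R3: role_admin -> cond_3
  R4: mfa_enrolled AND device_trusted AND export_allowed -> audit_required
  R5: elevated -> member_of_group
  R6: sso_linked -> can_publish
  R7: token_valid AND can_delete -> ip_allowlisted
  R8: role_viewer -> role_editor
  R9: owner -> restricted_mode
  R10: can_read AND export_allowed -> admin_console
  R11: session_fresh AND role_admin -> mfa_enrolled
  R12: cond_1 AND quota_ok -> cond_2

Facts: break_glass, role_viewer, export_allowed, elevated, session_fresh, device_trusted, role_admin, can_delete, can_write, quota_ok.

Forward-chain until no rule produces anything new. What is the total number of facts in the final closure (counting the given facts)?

Round 1: R2 [quota_ok AND elevated AND device_trusted -> owner]; R3 [role_admin -> cond_3]; R5 [elevated -> member_of_group]; R8 [role_viewer -> role_editor]; R11 [session_fresh AND role_admin -> mfa_enrolled]. New: owner, cond_3, member_of_group, role_editor, mfa_enrolled.
Round 2: R4 [mfa_enrolled AND device_trusted AND export_allowed -> audit_required]; R9 [owner -> restricted_mode]. New: audit_required, restricted_mode.
Round 3: R1 [audit_required AND restricted_mode -> can_invite]. New: can_invite.
Closure: {audit_required, break_glass, can_delete, can_invite, can_write, cond_3, device_trusted, elevated, export_allowed, member_of_group, mfa_enrolled, owner, quota_ok, restricted_mode, role_admin, role_editor, role_viewer, session_fresh} — 18 facts.

18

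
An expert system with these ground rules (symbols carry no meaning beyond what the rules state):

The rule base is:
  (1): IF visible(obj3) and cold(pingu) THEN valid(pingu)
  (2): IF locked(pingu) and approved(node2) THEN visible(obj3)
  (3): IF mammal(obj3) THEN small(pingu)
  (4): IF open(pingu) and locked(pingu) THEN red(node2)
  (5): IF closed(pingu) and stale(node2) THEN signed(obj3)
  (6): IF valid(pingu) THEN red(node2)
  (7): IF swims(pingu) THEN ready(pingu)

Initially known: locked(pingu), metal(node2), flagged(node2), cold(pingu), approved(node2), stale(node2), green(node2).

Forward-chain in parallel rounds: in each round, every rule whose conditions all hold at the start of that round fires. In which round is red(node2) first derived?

Round 1 — (2), derive visible(obj3).
Round 2 — (1), derive valid(pingu).
Round 3 — (6), derive red(node2).
red(node2) first appears in round 3.

3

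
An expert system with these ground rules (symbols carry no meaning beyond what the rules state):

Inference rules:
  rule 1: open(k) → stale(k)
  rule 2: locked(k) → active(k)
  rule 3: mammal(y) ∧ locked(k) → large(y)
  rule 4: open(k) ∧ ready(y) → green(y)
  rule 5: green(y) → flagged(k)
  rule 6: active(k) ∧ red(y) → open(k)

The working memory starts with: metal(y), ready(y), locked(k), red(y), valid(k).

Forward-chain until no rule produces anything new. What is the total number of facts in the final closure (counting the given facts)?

Round 1: rule 2 [locked(k) → active(k)]. Adds active(k).
Round 2: rule 6 [active(k) ∧ red(y) → open(k)]. Adds open(k).
Round 3: rule 1 [open(k) → stale(k)]; rule 4 [open(k) ∧ ready(y) → green(y)]. Adds stale(k), green(y).
Round 4: rule 5 [green(y) → flagged(k)]. Adds flagged(k).
Closure: {active(k), flagged(k), green(y), locked(k), metal(y), open(k), ready(y), red(y), stale(k), valid(k)} — 10 facts.

10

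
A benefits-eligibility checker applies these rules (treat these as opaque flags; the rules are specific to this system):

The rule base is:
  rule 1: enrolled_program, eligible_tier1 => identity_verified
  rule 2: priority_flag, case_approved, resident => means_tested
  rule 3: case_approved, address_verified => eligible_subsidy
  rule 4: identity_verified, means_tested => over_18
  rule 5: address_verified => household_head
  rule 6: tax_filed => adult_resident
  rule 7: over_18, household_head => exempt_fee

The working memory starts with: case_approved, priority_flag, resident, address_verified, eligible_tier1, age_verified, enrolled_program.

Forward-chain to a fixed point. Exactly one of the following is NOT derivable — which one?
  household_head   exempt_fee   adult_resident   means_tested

Round 1 fires rule 1, rule 2, rule 3, rule 5, giving identity_verified, means_tested, eligible_subsidy, household_head.
Round 2 fires rule 4, giving over_18.
Round 3 fires rule 7, giving exempt_fee.
Derived: means_tested (round 1), exempt_fee (round 3), household_head (round 1). adult_resident never appears in any round.

adult_resident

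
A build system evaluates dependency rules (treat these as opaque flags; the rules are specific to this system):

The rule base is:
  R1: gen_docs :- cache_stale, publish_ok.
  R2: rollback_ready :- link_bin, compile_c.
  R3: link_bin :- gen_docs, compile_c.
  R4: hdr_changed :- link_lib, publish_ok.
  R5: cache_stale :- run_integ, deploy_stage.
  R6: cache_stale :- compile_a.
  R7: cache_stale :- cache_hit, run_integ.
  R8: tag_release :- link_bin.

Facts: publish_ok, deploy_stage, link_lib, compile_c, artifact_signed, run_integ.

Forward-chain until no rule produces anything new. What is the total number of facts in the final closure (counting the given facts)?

12

Round 1 fires R4, R5, giving hdr_changed, cache_stale.
Round 2 fires R1, giving gen_docs.
Round 3 fires R3, giving link_bin.
Round 4 fires R2, R8, giving rollback_ready, tag_release.
Closure: {artifact_signed, cache_stale, compile_c, deploy_stage, gen_docs, hdr_changed, link_bin, link_lib, publish_ok, rollback_ready, run_integ, tag_release} — 12 facts.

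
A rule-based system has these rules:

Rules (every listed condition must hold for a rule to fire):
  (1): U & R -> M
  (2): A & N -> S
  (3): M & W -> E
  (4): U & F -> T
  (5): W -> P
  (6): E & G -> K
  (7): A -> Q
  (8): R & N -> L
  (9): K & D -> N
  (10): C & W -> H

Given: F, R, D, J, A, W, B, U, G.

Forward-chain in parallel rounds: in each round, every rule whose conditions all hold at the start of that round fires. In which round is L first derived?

5

Round 1: (1) [U & R -> M]; (4) [U & F -> T]; (5) [W -> P]; (7) [A -> Q]. Adds M, T, P, Q.
Round 2: (3) [M & W -> E]. Adds E.
Round 3: (6) [E & G -> K]. Adds K.
Round 4: (9) [K & D -> N]. Adds N.
Round 5: (2) [A & N -> S]; (8) [R & N -> L]. Adds S, L.
L first appears in round 5.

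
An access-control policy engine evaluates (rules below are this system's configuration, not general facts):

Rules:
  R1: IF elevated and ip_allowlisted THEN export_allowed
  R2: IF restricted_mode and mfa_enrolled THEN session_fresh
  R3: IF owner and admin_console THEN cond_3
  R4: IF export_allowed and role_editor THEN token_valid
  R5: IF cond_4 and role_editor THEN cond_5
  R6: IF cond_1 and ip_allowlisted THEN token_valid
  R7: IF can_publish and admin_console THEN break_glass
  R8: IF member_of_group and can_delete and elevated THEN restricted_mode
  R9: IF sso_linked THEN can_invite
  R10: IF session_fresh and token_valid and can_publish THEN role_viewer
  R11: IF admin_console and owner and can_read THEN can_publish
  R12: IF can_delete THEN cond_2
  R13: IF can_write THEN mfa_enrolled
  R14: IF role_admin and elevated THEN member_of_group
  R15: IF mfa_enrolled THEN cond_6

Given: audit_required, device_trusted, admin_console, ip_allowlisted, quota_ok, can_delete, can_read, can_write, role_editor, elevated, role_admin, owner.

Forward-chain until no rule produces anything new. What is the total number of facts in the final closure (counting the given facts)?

Round 1 fires R1, R3, R11, R12, R13, R14, giving export_allowed, cond_3, can_publish, cond_2, mfa_enrolled, member_of_group.
Round 2 fires R4, R7, R8, R15, giving token_valid, break_glass, restricted_mode, cond_6.
Round 3 fires R2, giving session_fresh.
Round 4 fires R10, giving role_viewer.
Closure: {admin_console, audit_required, break_glass, can_delete, can_publish, can_read, can_write, cond_2, cond_3, cond_6, device_trusted, elevated, export_allowed, ip_allowlisted, member_of_group, mfa_enrolled, owner, quota_ok, restricted_mode, role_admin, role_editor, role_viewer, session_fresh, token_valid} — 24 facts.

24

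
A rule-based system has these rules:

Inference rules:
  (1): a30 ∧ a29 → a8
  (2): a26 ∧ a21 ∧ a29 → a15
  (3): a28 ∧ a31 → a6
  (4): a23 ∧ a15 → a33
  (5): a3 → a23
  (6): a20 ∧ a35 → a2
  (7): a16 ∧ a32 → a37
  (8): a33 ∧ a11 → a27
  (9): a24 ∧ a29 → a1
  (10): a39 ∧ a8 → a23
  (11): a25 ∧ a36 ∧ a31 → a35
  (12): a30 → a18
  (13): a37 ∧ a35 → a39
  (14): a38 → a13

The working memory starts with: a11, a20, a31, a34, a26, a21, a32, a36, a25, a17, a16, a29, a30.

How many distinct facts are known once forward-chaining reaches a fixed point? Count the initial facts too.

23

Round 1: (1) [a30 ∧ a29 → a8]; (2) [a26 ∧ a21 ∧ a29 → a15]; (7) [a16 ∧ a32 → a37]; (11) [a25 ∧ a36 ∧ a31 → a35]; (12) [a30 → a18]. Adds a8, a15, a37, a35, a18.
Round 2: (6) [a20 ∧ a35 → a2]; (13) [a37 ∧ a35 → a39]. Adds a2, a39.
Round 3: (10) [a39 ∧ a8 → a23]. Adds a23.
Round 4: (4) [a23 ∧ a15 → a33]. Adds a33.
Round 5: (8) [a33 ∧ a11 → a27]. Adds a27.
Closure: {a11, a15, a16, a17, a18, a2, a20, a21, a23, a25, a26, a27, a29, a30, a31, a32, a33, a34, a35, a36, a37, a39, a8} — 23 facts.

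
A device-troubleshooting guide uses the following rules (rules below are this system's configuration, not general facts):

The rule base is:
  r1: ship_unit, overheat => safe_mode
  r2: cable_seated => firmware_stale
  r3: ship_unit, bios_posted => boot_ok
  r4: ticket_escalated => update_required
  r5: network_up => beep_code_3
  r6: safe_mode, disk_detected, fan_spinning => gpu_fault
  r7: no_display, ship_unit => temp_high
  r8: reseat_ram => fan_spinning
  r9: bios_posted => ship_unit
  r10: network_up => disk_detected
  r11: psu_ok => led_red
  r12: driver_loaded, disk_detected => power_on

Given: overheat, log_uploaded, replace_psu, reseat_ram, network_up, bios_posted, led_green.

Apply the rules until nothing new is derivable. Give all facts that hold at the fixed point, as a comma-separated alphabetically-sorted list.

Round 1: r5 [network_up => beep_code_3]; r8 [reseat_ram => fan_spinning]; r9 [bios_posted => ship_unit]; r10 [network_up => disk_detected]. New: beep_code_3, fan_spinning, ship_unit, disk_detected.
Round 2: r1 [ship_unit, overheat => safe_mode]; r3 [ship_unit, bios_posted => boot_ok]. New: safe_mode, boot_ok.
Round 3: r6 [safe_mode, disk_detected, fan_spinning => gpu_fault]. New: gpu_fault.

beep_code_3, bios_posted, boot_ok, disk_detected, fan_spinning, gpu_fault, led_green, log_uploaded, network_up, overheat, replace_psu, reseat_ram, safe_mode, ship_unit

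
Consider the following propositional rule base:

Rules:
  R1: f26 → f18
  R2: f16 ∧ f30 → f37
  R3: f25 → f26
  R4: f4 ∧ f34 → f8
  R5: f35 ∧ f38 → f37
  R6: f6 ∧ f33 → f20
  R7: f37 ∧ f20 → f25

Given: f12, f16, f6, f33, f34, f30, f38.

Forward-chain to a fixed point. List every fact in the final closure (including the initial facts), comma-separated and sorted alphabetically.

f12, f16, f18, f20, f25, f26, f30, f33, f34, f37, f38, f6

Round 1: R2 [f16 ∧ f30 → f37]; R6 [f6 ∧ f33 → f20]. New: f37, f20.
Round 2: R7 [f37 ∧ f20 → f25]. New: f25.
Round 3: R3 [f25 → f26]. New: f26.
Round 4: R1 [f26 → f18]. New: f18.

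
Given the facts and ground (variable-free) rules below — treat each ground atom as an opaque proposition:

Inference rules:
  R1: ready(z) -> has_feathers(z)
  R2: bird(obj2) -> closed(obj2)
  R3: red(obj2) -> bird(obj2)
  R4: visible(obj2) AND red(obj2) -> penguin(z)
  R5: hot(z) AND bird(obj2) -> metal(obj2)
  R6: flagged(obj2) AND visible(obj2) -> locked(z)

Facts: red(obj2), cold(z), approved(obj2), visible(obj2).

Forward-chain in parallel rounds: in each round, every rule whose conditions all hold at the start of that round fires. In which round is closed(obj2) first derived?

Round 1: R3 [red(obj2) -> bird(obj2)]; R4 [visible(obj2) AND red(obj2) -> penguin(z)]. Adds bird(obj2), penguin(z).
Round 2: R2 [bird(obj2) -> closed(obj2)]. Adds closed(obj2).
closed(obj2) first appears in round 2.

2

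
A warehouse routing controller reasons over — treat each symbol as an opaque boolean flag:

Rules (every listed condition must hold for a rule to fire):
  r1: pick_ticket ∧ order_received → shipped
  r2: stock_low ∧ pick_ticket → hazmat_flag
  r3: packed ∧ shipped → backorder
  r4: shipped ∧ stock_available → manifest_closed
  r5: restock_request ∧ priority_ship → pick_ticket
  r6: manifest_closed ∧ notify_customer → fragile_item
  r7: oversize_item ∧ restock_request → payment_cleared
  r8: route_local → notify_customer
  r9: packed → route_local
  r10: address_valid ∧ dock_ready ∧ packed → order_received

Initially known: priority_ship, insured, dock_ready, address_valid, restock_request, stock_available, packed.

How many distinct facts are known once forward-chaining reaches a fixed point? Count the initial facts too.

15

Round 1 fires r5, r9, r10, giving pick_ticket, route_local, order_received.
Round 2 fires r1, r8, giving shipped, notify_customer.
Round 3 fires r3, r4, giving backorder, manifest_closed.
Round 4 fires r6, giving fragile_item.
Closure: {address_valid, backorder, dock_ready, fragile_item, insured, manifest_closed, notify_customer, order_received, packed, pick_ticket, priority_ship, restock_request, route_local, shipped, stock_available} — 15 facts.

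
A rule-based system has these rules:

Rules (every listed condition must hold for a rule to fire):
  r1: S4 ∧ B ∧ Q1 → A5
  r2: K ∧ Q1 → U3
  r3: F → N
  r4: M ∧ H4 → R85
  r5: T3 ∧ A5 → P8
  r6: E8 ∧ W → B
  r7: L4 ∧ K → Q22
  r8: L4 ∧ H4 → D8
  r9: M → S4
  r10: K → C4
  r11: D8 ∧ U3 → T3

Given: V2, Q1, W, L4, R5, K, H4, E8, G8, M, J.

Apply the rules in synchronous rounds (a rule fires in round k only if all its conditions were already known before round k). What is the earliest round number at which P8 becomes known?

[1] r2 [K ∧ Q1 → U3]; r4 [M ∧ H4 → R85]; r6 [E8 ∧ W → B]; r7 [L4 ∧ K → Q22]; r8 [L4 ∧ H4 → D8]; r9 [M → S4]; r10 [K → C4]. ⇒ new: U3, R85, B, Q22, D8, S4, C4.
[2] r1 [S4 ∧ B ∧ Q1 → A5]; r11 [D8 ∧ U3 → T3]. ⇒ new: A5, T3.
[3] r5 [T3 ∧ A5 → P8]. ⇒ new: P8.
P8 first appears in round 3.

3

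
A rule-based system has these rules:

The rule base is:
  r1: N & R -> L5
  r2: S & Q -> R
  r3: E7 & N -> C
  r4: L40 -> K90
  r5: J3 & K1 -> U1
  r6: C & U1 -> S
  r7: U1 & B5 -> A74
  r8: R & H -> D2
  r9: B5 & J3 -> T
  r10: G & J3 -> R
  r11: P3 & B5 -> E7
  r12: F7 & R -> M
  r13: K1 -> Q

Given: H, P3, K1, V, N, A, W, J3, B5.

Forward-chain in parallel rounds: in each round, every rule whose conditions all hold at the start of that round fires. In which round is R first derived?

Round 1 — r5, r9, r11, r13, derive U1, T, E7, Q.
Round 2 — r3, r7, derive C, A74.
Round 3 — r6, derive S.
Round 4 — r2, derive R.
R first appears in round 4.

4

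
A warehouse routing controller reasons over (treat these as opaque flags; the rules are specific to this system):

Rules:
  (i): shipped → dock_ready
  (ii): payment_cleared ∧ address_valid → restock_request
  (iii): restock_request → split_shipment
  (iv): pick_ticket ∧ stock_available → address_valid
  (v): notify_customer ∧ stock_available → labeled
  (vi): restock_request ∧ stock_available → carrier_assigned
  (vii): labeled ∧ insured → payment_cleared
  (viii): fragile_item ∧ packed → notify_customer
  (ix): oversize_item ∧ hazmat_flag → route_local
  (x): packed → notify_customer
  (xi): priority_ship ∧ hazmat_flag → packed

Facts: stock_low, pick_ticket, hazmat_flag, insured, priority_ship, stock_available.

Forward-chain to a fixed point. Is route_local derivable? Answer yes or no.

no

Round 1 fires (iv), (xi), giving address_valid, packed.
Round 2 fires (x), giving notify_customer.
Round 3 fires (v), giving labeled.
Round 4 fires (vii), giving payment_cleared.
Round 5 fires (ii), giving restock_request.
Round 6 fires (iii), (vi), giving split_shipment, carrier_assigned.
Fixed point reached. route_local is concluded only by (ix); (ix) needs oversize_item (never derived).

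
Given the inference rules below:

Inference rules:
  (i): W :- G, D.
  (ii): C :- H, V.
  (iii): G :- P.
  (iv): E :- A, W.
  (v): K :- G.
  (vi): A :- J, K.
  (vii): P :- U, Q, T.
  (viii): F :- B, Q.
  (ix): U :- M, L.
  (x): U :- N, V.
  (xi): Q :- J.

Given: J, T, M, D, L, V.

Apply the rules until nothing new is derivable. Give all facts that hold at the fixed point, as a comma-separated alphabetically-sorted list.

Round 1: (ix) [U :- M, L.]; (xi) [Q :- J.]. Adds U, Q.
Round 2: (vii) [P :- U, Q, T.]. Adds P.
Round 3: (iii) [G :- P.]. Adds G.
Round 4: (i) [W :- G, D.]; (v) [K :- G.]. Adds W, K.
Round 5: (vi) [A :- J, K.]. Adds A.
Round 6: (iv) [E :- A, W.]. Adds E.

A, D, E, G, J, K, L, M, P, Q, T, U, V, W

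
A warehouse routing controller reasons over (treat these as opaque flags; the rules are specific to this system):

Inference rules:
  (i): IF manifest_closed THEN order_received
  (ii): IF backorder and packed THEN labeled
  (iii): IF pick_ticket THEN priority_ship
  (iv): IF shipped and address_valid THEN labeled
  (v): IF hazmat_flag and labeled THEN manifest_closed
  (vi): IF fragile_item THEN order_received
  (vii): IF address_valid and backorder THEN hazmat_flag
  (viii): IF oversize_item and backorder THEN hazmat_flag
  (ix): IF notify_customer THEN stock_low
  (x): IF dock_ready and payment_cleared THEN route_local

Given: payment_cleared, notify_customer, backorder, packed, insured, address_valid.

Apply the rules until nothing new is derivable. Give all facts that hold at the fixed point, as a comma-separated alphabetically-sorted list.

Round 1 fires (ii), (vii), (ix), giving labeled, hazmat_flag, stock_low.
Round 2 fires (v), giving manifest_closed.
Round 3 fires (i), giving order_received.

address_valid, backorder, hazmat_flag, insured, labeled, manifest_closed, notify_customer, order_received, packed, payment_cleared, stock_low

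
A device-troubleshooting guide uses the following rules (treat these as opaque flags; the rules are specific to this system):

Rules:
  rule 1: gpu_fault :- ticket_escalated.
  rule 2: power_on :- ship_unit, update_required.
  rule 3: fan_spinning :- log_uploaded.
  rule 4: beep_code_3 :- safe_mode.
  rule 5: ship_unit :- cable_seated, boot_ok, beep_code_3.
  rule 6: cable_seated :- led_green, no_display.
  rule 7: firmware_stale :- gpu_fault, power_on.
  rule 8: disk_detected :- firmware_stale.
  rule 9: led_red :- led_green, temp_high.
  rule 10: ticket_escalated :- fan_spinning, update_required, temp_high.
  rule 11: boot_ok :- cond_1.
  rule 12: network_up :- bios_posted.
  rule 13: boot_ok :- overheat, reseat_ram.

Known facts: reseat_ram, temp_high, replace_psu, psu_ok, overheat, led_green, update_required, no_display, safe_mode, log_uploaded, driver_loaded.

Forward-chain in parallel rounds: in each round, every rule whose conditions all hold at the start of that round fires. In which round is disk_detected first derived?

Round 1 — rule 3, rule 4, rule 6, rule 9, rule 13, derive fan_spinning, beep_code_3, cable_seated, led_red, boot_ok.
Round 2 — rule 5, rule 10, derive ship_unit, ticket_escalated.
Round 3 — rule 1, rule 2, derive gpu_fault, power_on.
Round 4 — rule 7, derive firmware_stale.
Round 5 — rule 8, derive disk_detected.
disk_detected first appears in round 5.

5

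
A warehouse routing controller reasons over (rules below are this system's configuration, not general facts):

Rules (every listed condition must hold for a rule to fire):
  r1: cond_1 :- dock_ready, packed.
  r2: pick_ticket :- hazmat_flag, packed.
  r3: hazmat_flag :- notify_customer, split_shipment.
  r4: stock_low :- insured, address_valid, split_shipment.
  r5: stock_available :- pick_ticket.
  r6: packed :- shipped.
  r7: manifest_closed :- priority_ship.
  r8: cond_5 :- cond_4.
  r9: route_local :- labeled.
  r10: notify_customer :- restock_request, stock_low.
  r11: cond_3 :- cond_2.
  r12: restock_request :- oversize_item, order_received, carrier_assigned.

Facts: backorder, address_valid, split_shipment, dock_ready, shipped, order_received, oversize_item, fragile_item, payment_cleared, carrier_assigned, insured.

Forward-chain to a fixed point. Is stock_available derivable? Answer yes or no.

yes

Round 1 fires r4, r6, r12, giving stock_low, packed, restock_request.
Round 2 fires r1, r10, giving cond_1, notify_customer.
Round 3 fires r3, giving hazmat_flag.
Round 4 fires r2, giving pick_ticket.
Round 5 fires r5, giving stock_available.
stock_available appears in round 5, so it is derivable.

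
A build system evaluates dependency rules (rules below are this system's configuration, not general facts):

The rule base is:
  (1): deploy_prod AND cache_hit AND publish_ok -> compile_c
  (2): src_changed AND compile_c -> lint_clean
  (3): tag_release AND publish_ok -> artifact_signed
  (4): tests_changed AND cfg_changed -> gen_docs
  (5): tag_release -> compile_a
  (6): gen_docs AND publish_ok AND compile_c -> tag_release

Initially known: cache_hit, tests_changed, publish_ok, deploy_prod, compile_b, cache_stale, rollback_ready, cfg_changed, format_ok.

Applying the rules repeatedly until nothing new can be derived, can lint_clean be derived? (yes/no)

no

[1] (1) [deploy_prod AND cache_hit AND publish_ok -> compile_c]; (4) [tests_changed AND cfg_changed -> gen_docs]. ⇒ new: compile_c, gen_docs.
[2] (6) [gen_docs AND publish_ok AND compile_c -> tag_release]. ⇒ new: tag_release.
[3] (3) [tag_release AND publish_ok -> artifact_signed]; (5) [tag_release -> compile_a]. ⇒ new: artifact_signed, compile_a.
Fixed point reached. lint_clean is concluded only by (2); (2) needs src_changed (never derived).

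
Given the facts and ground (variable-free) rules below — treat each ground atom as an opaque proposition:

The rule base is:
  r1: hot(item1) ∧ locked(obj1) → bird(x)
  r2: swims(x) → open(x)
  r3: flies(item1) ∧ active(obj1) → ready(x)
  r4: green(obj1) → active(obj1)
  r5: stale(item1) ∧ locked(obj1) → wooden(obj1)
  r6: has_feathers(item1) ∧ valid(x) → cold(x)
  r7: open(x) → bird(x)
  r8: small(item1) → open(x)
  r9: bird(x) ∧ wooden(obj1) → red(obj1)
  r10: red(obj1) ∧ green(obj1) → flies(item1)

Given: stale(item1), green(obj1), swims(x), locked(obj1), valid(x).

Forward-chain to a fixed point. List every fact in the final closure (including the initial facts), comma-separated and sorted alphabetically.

Round 1: r2 [swims(x) → open(x)]; r4 [green(obj1) → active(obj1)]; r5 [stale(item1) ∧ locked(obj1) → wooden(obj1)]. New: open(x), active(obj1), wooden(obj1).
Round 2: r7 [open(x) → bird(x)]. New: bird(x).
Round 3: r9 [bird(x) ∧ wooden(obj1) → red(obj1)]. New: red(obj1).
Round 4: r10 [red(obj1) ∧ green(obj1) → flies(item1)]. New: flies(item1).
Round 5: r3 [flies(item1) ∧ active(obj1) → ready(x)]. New: ready(x).

active(obj1), bird(x), flies(item1), green(obj1), locked(obj1), open(x), ready(x), red(obj1), stale(item1), swims(x), valid(x), wooden(obj1)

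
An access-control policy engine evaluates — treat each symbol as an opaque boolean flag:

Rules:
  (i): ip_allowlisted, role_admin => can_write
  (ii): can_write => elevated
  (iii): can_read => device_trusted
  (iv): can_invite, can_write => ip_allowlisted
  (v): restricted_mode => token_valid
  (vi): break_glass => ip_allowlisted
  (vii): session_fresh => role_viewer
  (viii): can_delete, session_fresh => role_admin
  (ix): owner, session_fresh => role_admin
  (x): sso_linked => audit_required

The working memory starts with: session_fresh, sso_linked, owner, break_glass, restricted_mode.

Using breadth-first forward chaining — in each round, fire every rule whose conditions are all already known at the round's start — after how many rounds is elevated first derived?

Round 1: (v) [restricted_mode => token_valid]; (vi) [break_glass => ip_allowlisted]; (vii) [session_fresh => role_viewer]; (ix) [owner, session_fresh => role_admin]; (x) [sso_linked => audit_required]. New: token_valid, ip_allowlisted, role_viewer, role_admin, audit_required.
Round 2: (i) [ip_allowlisted, role_admin => can_write]. New: can_write.
Round 3: (ii) [can_write => elevated]. New: elevated.
elevated first appears in round 3.

3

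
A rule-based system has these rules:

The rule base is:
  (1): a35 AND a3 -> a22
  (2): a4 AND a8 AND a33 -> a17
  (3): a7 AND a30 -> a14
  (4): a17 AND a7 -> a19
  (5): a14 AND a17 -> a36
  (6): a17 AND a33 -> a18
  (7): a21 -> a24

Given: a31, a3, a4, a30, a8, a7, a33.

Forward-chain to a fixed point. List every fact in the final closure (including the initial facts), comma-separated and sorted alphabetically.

Round 1 fires (2), (3), giving a17, a14.
Round 2 fires (4), (5), (6), giving a19, a36, a18.

a14, a17, a18, a19, a3, a30, a31, a33, a36, a4, a7, a8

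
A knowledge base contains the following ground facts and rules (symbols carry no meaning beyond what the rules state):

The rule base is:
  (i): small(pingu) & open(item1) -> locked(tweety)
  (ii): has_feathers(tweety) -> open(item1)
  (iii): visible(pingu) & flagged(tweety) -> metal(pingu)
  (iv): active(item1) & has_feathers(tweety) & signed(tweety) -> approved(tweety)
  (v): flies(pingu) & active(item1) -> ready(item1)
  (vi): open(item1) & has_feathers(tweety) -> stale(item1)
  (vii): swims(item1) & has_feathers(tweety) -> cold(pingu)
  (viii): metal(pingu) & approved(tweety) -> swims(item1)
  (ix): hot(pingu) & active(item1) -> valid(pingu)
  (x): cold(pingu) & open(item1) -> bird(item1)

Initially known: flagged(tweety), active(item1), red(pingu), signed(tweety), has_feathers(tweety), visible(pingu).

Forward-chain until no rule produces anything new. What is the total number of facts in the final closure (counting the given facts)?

13

Round 1: (ii) [has_feathers(tweety) -> open(item1)]; (iii) [visible(pingu) & flagged(tweety) -> metal(pingu)]; (iv) [active(item1) & has_feathers(tweety) & signed(tweety) -> approved(tweety)]. New: open(item1), metal(pingu), approved(tweety).
Round 2: (vi) [open(item1) & has_feathers(tweety) -> stale(item1)]; (viii) [metal(pingu) & approved(tweety) -> swims(item1)]. New: stale(item1), swims(item1).
Round 3: (vii) [swims(item1) & has_feathers(tweety) -> cold(pingu)]. New: cold(pingu).
Round 4: (x) [cold(pingu) & open(item1) -> bird(item1)]. New: bird(item1).
Closure: {active(item1), approved(tweety), bird(item1), cold(pingu), flagged(tweety), has_feathers(tweety), metal(pingu), open(item1), red(pingu), signed(tweety), stale(item1), swims(item1), visible(pingu)} — 13 facts.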